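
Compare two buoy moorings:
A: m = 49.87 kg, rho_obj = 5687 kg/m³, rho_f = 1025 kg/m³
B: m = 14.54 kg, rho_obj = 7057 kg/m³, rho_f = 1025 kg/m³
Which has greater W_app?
W_app(A) = 401 N, W_app(B) = 121.9 N. Answer: A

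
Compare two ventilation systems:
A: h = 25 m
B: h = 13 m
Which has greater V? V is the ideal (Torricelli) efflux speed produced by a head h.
V(A) = 22.15 m/s, V(B) = 15.97 m/s. Answer: A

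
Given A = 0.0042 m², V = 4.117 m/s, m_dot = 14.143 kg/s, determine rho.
Formula: \dot{m} = \rho A V
Substituting knowns: 14.143 = rho·0.0042·4.117
Solving for rho: rho = 14.143/(0.0042·4.117) = 817.9 kg/m³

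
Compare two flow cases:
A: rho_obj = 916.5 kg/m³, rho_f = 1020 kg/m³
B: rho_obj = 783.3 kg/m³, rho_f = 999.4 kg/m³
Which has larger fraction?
fraction(A) = 0.8985, fraction(B) = 0.7838. Answer: A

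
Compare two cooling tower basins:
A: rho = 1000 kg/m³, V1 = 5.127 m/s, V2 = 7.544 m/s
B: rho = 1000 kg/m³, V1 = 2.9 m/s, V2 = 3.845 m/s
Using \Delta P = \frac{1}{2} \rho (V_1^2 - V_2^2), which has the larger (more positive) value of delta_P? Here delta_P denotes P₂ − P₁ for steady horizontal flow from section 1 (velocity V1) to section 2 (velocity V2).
delta_P(A) = -15.31 kPa, delta_P(B) = -3.187 kPa. Answer: B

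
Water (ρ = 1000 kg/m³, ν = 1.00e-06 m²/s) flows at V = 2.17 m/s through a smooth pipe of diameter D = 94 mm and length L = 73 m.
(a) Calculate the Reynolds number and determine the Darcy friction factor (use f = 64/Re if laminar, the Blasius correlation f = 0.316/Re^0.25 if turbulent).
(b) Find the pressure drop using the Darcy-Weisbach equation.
(a) Re = V·D/ν = 2.17·0.094/1.00e-06 = 203980 → turbulent (Re > 4000); f = 0.316/Re^0.25 = 0.316/203980^0.25 = 0.014869 (Blasius is strictly valid for Re ≲ 1e5; used here as the smooth-pipe estimate the problem specifies)
(b) Darcy-Weisbach: ΔP = f·(L/D)·½ρV²/1000 = 0.014869·(73/0.094)·½·1000·2.17²/1000 = 27.19 kPa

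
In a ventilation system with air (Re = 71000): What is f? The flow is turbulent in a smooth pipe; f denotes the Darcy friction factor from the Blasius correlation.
Formula: f = \frac{0.316}{Re^{0.25}}
f = 0.316/71000^0.25 = 0.01936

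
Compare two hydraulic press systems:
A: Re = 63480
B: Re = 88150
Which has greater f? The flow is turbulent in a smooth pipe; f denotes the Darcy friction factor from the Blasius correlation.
f(A) = 0.01991, f(B) = 0.01834. Answer: A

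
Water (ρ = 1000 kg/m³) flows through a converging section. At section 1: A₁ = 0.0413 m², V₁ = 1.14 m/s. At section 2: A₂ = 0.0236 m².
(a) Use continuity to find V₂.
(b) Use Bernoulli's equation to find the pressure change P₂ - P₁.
(a) Continuity: A₁V₁=A₂V₂ -> V₂=A₁V₁/A₂=0.0413*1.14/0.0236=2.00 m/s
(b) Bernoulli: P₂-P₁=0.5*rho*(V₁^2-V₂^2)/1000=0.5*1000*(1.14^2-2.00^2)/1000=-1.35 kPa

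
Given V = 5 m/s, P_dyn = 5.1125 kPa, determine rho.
Formula: P_{dyn} = \frac{1}{2} \rho V^2
Substituting knowns: 5.1125 = 0.5·rho·5²/1000
Solving for rho: rho = 2·(5.1125·1000)/5² = 409 kg/m³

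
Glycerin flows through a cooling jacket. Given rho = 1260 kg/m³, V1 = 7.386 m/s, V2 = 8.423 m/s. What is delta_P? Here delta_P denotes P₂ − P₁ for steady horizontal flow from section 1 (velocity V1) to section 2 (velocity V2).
Formula: \Delta P = \frac{1}{2} \rho (V_1^2 - V_2^2)
delta_P = 0.5·1260·(7.386² − 8.423²)/1000 = -10.33 kPa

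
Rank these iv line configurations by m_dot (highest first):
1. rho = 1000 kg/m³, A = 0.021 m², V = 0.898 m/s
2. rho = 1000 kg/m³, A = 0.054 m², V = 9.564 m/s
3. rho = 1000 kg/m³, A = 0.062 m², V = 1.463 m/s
Case 1: m_dot = 18.86 kg/s
Case 2: m_dot = 516.5 kg/s
Case 3: m_dot = 90.71 kg/s
Ranking (highest first): 2, 3, 1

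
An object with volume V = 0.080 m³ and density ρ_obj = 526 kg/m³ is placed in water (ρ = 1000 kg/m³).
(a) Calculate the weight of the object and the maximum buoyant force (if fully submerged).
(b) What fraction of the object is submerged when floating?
(a) W=rho_obj*g*V=526*9.81*0.080=412.8 N; F_B(max)=rho*g*V=1000*9.81*0.080=784.8 N
(b) Floating fraction=rho_obj/rho=526/1000=0.526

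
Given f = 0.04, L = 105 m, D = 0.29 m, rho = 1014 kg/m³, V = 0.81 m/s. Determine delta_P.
Formula: \Delta P = f \frac{L}{D} \frac{\rho V^2}{2}
delta_P = 0.04·(105/0.29)·0.5·1014·0.81²/1000 = 4.818 kPa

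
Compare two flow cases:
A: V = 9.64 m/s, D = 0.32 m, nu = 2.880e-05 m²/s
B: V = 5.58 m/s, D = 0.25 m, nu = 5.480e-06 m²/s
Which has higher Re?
Re(A) = 107111, Re(B) = 254562. Answer: B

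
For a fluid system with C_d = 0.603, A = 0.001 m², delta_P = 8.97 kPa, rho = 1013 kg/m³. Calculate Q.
Formula: Q = C_d A \sqrt{\frac{2 \Delta P}{\rho}}
Q = 0.603·0.001·√(2·(8.97·1000)/1013)·1000 = 2.538 L/s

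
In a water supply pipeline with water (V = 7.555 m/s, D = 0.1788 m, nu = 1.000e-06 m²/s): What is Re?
Formula: Re = \frac{V D}{\nu}
Re = 7.555·0.1788/1.000e-06 = 1.351e+06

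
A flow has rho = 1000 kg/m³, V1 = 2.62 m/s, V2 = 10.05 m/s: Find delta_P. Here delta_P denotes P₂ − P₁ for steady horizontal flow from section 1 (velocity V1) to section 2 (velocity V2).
Formula: \Delta P = \frac{1}{2} \rho (V_1^2 - V_2^2)
delta_P = 0.5·1000·(2.62² − 10.05²)/1000 = -47.07 kPa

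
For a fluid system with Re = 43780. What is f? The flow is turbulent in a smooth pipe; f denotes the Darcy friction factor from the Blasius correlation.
Formula: f = \frac{0.316}{Re^{0.25}}
f = 0.316/43780^0.25 = 0.02185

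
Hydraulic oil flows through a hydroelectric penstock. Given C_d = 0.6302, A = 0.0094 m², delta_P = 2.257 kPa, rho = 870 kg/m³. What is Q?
Formula: Q = C_d A \sqrt{\frac{2 \Delta P}{\rho}}
Q = 0.6302·0.0094·√(2·(2.257·1000)/870)·1000 = 13.49 L/s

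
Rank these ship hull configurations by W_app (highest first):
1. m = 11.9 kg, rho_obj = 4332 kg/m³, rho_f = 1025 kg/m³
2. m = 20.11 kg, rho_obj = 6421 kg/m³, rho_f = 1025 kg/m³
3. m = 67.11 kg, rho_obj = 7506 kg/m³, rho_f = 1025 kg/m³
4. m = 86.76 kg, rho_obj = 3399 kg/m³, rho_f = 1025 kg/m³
Case 1: W_app = 89.12 N
Case 2: W_app = 165.8 N
Case 3: W_app = 568.4 N
Case 4: W_app = 594.5 N
Ranking (highest first): 4, 3, 2, 1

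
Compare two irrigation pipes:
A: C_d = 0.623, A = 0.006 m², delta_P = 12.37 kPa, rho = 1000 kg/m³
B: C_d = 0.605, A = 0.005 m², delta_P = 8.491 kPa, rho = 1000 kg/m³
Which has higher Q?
Q(A) = 18.59 L/s, Q(B) = 12.47 L/s. Answer: A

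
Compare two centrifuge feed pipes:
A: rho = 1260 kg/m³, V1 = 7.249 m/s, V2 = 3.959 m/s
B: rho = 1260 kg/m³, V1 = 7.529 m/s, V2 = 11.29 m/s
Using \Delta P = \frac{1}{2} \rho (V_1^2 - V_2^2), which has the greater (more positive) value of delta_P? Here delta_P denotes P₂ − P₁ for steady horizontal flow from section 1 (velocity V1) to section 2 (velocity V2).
delta_P(A) = 23.23 kPa, delta_P(B) = -44.59 kPa. Answer: A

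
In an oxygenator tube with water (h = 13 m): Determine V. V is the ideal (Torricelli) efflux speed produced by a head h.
Formula: V = \sqrt{2 g h}
V = √(2·9.81·13) = 15.97 m/s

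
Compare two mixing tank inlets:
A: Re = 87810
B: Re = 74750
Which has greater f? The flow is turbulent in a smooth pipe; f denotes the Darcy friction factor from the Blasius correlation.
f(A) = 0.01836, f(B) = 0.01911. Answer: B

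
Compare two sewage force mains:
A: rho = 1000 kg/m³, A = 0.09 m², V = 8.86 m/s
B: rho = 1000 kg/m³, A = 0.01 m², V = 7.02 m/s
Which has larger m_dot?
m_dot(A) = 797.4 kg/s, m_dot(B) = 70.2 kg/s. Answer: A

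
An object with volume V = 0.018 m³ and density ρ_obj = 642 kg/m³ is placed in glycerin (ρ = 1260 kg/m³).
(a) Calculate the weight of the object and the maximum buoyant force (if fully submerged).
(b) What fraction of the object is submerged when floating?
(a) W=rho_obj*g*V=642*9.81*0.018=113.4 N; F_B(max)=rho*g*V=1260*9.81*0.018=222.5 N
(b) Floating fraction=rho_obj/rho=642/1260=0.510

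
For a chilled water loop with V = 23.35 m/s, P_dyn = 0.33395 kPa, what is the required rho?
Formula: P_{dyn} = \frac{1}{2} \rho V^2
Substituting knowns: 0.33395 = 0.5·rho·23.35²/1000
Solving for rho: rho = 2·(0.33395·1000)/23.35² = 1.225 kg/m³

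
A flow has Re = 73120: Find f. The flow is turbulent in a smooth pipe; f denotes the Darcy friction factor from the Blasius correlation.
Formula: f = \frac{0.316}{Re^{0.25}}
f = 0.316/73120^0.25 = 0.01922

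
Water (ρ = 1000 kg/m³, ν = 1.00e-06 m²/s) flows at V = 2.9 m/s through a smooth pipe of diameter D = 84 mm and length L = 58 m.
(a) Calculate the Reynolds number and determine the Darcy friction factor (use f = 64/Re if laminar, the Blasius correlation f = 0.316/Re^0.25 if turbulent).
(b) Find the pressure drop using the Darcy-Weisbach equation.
(a) Re = V·D/ν = 2.9·0.084/1.00e-06 = 243600 → turbulent (Re > 4000); f = 0.316/Re^0.25 = 0.316/243600^0.25 = 0.014224 (Blasius is strictly valid for Re ≲ 1e5; used here as the smooth-pipe estimate the problem specifies)
(b) Darcy-Weisbach: ΔP = f·(L/D)·½ρV²/1000 = 0.014224·(58/0.084)·½·1000·2.9²/1000 = 41.3 kPa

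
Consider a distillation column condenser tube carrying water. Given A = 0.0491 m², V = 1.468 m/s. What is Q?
Formula: Q = A V
Q = 0.0491·1.468·1000 = 72.08 L/s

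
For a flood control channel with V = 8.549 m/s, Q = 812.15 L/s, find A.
Formula: Q = A V
Substituting knowns: 812.15 = A·8.549·1000
Solving for A: A = (812.15/1000)/8.549 = 0.095 m²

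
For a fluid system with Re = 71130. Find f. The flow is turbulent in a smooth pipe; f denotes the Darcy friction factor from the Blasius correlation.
Formula: f = \frac{0.316}{Re^{0.25}}
f = 0.316/71130^0.25 = 0.01935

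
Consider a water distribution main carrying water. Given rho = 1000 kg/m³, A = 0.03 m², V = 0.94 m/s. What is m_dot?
Formula: \dot{m} = \rho A V
m_dot = 1000·0.03·0.94 = 28.2 kg/s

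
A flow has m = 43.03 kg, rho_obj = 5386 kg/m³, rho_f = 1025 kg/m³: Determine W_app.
Formula: W_{app} = mg\left(1 - \frac{\rho_f}{\rho_{obj}}\right)
W_app = 43.03·9.81·(1 − 1025/5386) = 341.8 N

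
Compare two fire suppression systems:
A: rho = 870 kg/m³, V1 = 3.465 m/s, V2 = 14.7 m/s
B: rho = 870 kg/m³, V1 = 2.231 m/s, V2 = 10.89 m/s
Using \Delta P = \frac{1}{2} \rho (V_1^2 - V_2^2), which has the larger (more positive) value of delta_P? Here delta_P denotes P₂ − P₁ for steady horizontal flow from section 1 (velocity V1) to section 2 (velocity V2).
delta_P(A) = -88.78 kPa, delta_P(B) = -49.42 kPa. Answer: B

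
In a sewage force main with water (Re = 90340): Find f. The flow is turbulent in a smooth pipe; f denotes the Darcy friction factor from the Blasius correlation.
Formula: f = \frac{0.316}{Re^{0.25}}
f = 0.316/90340^0.25 = 0.01823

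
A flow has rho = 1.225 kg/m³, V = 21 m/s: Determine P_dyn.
Formula: P_{dyn} = \frac{1}{2} \rho V^2
P_dyn = 0.5·1.225·21²/1000 = 0.2701 kPa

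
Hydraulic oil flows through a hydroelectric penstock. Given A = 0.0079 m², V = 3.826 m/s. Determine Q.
Formula: Q = A V
Q = 0.0079·3.826·1000 = 30.23 L/s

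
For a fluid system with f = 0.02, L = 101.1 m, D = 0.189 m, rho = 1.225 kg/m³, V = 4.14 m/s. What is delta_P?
Formula: \Delta P = f \frac{L}{D} \frac{\rho V^2}{2}
delta_P = 0.02·(101.1/0.189)·0.5·1.225·4.14²/1000 = 0.1123 kPa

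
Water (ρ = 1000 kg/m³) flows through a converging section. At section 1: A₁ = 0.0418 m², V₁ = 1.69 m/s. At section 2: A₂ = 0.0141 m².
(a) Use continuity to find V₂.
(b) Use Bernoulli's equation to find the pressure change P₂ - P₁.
(a) Continuity: A₁V₁=A₂V₂ -> V₂=A₁V₁/A₂=0.0418*1.69/0.0141=5.01 m/s
(b) Bernoulli: P₂-P₁=0.5*rho*(V₁^2-V₂^2)/1000=0.5*1000*(1.69^2-5.01^2)/1000=-11.12 kPa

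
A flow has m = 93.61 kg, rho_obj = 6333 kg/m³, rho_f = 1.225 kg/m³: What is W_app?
Formula: W_{app} = mg\left(1 - \frac{\rho_f}{\rho_{obj}}\right)
W_app = 93.61·9.81·(1 − 1.225/6333) = 918.1 N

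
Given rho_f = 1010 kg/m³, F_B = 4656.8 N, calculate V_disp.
Formula: F_B = \rho_f g V_{disp}
Substituting knowns: 4656.8 = 1010·9.81·V_disp
Solving for V_disp: V_disp = 4656.8/(1010·9.81) = 0.47 m³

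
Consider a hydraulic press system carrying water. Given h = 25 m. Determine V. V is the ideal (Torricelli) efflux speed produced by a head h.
Formula: V = \sqrt{2 g h}
V = √(2·9.81·25) = 22.15 m/s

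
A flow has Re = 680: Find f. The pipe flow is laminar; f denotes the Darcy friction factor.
Formula: f = \frac{64}{Re}
f = 64/680 = 0.09412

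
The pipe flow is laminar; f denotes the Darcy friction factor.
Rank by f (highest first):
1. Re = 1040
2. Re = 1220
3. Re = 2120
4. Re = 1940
Case 1: f = 0.06154
Case 2: f = 0.05246
Case 3: f = 0.03019
Case 4: f = 0.03299
Ranking (highest first): 1, 2, 4, 3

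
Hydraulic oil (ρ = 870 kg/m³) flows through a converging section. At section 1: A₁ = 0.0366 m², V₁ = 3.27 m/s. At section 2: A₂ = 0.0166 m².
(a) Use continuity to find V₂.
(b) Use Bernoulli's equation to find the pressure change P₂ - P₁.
(a) Continuity: A₁V₁=A₂V₂ -> V₂=A₁V₁/A₂=0.0366*3.27/0.0166=7.21 m/s
(b) Bernoulli: P₂-P₁=0.5*rho*(V₁^2-V₂^2)/1000=0.5*870*(3.27^2-7.21^2)/1000=-17.96 kPa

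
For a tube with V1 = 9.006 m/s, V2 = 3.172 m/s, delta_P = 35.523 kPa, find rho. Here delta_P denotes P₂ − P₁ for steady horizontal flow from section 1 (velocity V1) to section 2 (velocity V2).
Formula: \Delta P = \frac{1}{2} \rho (V_1^2 - V_2^2)
Substituting knowns: 35.523 = 0.5·rho·(9.006² − 3.172²)/1000
Solving for rho: rho = 2·(35.523·1000)/(9.006² − 3.172²) = 1000 kg/m³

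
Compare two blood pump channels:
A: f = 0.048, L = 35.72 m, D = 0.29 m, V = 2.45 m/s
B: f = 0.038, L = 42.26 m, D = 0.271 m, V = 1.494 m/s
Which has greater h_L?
h_L(A) = 1.809 m, h_L(B) = 0.6741 m. Answer: A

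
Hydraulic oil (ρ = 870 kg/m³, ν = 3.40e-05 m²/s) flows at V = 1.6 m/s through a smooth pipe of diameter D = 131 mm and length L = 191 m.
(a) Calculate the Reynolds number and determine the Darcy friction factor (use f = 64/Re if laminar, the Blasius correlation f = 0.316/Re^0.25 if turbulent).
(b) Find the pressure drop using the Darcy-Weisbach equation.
(a) Re = V·D/ν = 1.6·0.131/3.40e-05 = 6164.7 → turbulent (Re > 4000); f = 0.316/Re^0.25 = 0.316/6164.7^0.25 = 0.035662
(b) Darcy-Weisbach: ΔP = f·(L/D)·½ρV²/1000 = 0.035662·(191/0.131)·½·870·1.6²/1000 = 57.9 kPa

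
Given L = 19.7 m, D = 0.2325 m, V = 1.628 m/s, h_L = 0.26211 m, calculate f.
Formula: h_L = f \frac{L}{D} \frac{V^2}{2g}
Substituting knowns: 0.26211 = f·(19.7/0.2325)·1.628²/(2·9.81)
Solving for f: f = 0.26211·2·9.81/((19.7/0.2325)·1.628²) = 0.0229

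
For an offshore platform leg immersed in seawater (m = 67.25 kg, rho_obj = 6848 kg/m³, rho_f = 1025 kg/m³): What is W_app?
Formula: W_{app} = mg\left(1 - \frac{\rho_f}{\rho_{obj}}\right)
W_app = 67.25·9.81·(1 − 1025/6848) = 561 N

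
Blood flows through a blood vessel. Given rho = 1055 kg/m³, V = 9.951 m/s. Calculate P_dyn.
Formula: P_{dyn} = \frac{1}{2} \rho V^2
P_dyn = 0.5·1055·9.951²/1000 = 52.23 kPa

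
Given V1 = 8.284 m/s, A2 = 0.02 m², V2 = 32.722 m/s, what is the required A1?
Formula: V_2 = \frac{A_1 V_1}{A_2}
Substituting knowns: 32.722 = A1·8.284/0.02
Solving for A1: A1 = 32.722·0.02/8.284 = 0.079 m²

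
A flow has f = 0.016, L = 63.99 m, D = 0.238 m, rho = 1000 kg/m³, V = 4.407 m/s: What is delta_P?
Formula: \Delta P = f \frac{L}{D} \frac{\rho V^2}{2}
delta_P = 0.016·(63.99/0.238)·0.5·1000·4.407²/1000 = 41.77 kPa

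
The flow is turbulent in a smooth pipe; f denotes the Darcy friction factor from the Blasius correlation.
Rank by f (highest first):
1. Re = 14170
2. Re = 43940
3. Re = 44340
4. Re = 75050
Case 1: f = 0.02896
Case 2: f = 0.02183
Case 3: f = 0.02178
Case 4: f = 0.01909
Ranking (highest first): 1, 2, 3, 4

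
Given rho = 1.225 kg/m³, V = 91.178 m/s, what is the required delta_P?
Formula: V = \sqrt{\frac{2 \Delta P}{\rho}}
Substituting knowns: 91.178 = √(2·(delta_P·1000)/1.225)
Solving for delta_P: delta_P = 91.178²·1.225/2/1000 = 5.092 kPa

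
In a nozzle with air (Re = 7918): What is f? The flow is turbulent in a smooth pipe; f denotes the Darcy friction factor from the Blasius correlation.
Formula: f = \frac{0.316}{Re^{0.25}}
f = 0.316/7918^0.25 = 0.0335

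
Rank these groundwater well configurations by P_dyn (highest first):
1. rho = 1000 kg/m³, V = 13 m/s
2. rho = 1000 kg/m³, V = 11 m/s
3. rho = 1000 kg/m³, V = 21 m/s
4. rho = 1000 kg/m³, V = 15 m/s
Case 1: P_dyn = 84.5 kPa
Case 2: P_dyn = 60.5 kPa
Case 3: P_dyn = 220.5 kPa
Case 4: P_dyn = 112.5 kPa
Ranking (highest first): 3, 4, 1, 2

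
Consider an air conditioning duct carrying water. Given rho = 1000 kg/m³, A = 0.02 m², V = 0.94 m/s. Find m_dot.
Formula: \dot{m} = \rho A V
m_dot = 1000·0.02·0.94 = 18.8 kg/s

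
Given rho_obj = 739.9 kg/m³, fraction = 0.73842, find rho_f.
Formula: f_{sub} = \frac{\rho_{obj}}{\rho_f}
Substituting knowns: 0.73842 = 739.9/rho_f
Solving for rho_f: rho_f = 739.9/0.73842 = 1002 kg/m³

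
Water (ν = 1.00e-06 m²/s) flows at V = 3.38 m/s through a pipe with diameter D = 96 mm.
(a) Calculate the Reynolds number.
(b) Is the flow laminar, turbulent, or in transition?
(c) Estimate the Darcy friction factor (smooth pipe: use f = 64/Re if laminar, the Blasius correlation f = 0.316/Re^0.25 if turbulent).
(a) Re = V·D/ν = 3.38·0.096/1.00e-06 = 324480
(b) Flow regime: turbulent (Re > 4000)
(c) Friction factor: f = 0.316/Re^0.25 = 0.316/324480^0.25 = 0.01324 (Blasius is strictly valid for Re ≲ 1e5; used here as the smooth-pipe estimate the problem specifies)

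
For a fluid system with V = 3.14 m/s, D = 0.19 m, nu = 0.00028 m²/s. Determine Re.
Formula: Re = \frac{V D}{\nu}
Re = 3.14·0.19/0.00028 = 2131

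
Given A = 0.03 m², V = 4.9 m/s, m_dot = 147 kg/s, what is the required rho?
Formula: \dot{m} = \rho A V
Substituting knowns: 147 = rho·0.03·4.9
Solving for rho: rho = 147/(0.03·4.9) = 1000 kg/m³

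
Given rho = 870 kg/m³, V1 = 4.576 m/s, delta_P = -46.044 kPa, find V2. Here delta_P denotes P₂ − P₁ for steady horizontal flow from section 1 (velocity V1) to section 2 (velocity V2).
Formula: \Delta P = \frac{1}{2} \rho (V_1^2 - V_2^2)
Substituting knowns: -46.044 = 0.5·870·(4.576² − V2²)/1000
Solving for V2: V2 = √(4.576² − 2·(-46.044·1000)/870) = 11.26 m/s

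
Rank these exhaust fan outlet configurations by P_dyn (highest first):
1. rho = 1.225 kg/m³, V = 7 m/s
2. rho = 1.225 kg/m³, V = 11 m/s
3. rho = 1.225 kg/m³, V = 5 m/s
Case 1: P_dyn = 0.03001 kPa
Case 2: P_dyn = 0.07411 kPa
Case 3: P_dyn = 0.01531 kPa
Ranking (highest first): 2, 1, 3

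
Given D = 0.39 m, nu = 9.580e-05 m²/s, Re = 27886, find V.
Formula: Re = \frac{V D}{\nu}
Substituting knowns: 27886 = V·0.39/9.580e-05
Solving for V: V = 27886·9.580e-05/0.39 = 6.85 m/s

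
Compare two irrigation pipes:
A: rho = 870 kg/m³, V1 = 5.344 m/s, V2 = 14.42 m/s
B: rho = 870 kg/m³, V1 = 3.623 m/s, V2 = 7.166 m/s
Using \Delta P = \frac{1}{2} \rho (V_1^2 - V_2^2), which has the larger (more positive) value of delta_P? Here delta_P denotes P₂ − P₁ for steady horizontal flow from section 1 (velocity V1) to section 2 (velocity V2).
delta_P(A) = -78.03 kPa, delta_P(B) = -16.63 kPa. Answer: B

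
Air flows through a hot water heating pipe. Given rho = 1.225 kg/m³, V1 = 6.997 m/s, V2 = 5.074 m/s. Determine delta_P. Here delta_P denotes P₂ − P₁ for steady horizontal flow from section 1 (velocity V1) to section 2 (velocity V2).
Formula: \Delta P = \frac{1}{2} \rho (V_1^2 - V_2^2)
delta_P = 0.5·1.225·(6.997² − 5.074²)/1000 = 0.01422 kPa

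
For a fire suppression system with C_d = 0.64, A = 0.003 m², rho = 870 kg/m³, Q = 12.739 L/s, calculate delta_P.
Formula: Q = C_d A \sqrt{\frac{2 \Delta P}{\rho}}
Substituting knowns: 12.739 = 0.64·0.003·√(2·(delta_P·1000)/870)·1000
Solving for delta_P: delta_P = ((12.739/1000)/(0.64·0.003))²·870/2/1000 = 19.15 kPa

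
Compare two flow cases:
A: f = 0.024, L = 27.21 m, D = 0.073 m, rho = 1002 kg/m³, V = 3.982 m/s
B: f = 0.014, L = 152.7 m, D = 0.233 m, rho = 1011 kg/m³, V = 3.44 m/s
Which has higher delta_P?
delta_P(A) = 71.07 kPa, delta_P(B) = 54.88 kPa. Answer: A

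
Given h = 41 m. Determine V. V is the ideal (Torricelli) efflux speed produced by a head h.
Formula: V = \sqrt{2 g h}
V = √(2·9.81·41) = 28.36 m/s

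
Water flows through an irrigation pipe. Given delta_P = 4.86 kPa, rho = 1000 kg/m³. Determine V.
Formula: V = \sqrt{\frac{2 \Delta P}{\rho}}
V = √(2·(4.86·1000)/1000) = 3.118 m/s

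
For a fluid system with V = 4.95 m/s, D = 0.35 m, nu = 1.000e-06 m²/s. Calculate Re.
Formula: Re = \frac{V D}{\nu}
Re = 4.95·0.35/1.000e-06 = 1.732e+06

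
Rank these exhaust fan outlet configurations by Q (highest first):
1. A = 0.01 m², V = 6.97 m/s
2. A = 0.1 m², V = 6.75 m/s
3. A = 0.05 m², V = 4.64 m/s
Case 1: Q = 69.7 L/s
Case 2: Q = 675 L/s
Case 3: Q = 232 L/s
Ranking (highest first): 2, 3, 1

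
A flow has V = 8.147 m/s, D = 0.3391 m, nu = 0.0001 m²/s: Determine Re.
Formula: Re = \frac{V D}{\nu}
Re = 8.147·0.3391/0.0001 = 27626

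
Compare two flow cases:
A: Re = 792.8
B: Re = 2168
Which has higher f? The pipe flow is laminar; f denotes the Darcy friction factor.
f(A) = 0.08073, f(B) = 0.02952. Answer: A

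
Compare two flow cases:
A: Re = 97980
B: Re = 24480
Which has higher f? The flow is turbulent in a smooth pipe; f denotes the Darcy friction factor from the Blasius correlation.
f(A) = 0.01786, f(B) = 0.02526. Answer: B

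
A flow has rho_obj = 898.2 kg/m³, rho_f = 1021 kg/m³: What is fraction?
Formula: f_{sub} = \frac{\rho_{obj}}{\rho_f}
fraction = 898.2/1021 = 0.8797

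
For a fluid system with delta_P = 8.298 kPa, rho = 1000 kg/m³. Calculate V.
Formula: V = \sqrt{\frac{2 \Delta P}{\rho}}
V = √(2·(8.298·1000)/1000) = 4.074 m/s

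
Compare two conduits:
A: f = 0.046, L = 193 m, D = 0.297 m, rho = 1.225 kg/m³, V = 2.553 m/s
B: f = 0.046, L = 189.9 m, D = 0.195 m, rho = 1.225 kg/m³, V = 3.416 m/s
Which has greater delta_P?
delta_P(A) = 0.1193 kPa, delta_P(B) = 0.3202 kPa. Answer: B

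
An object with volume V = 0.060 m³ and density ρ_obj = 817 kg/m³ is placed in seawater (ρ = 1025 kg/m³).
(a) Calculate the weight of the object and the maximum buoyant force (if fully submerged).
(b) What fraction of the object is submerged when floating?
(a) W=rho_obj*g*V=817*9.81*0.060=480.9 N; F_B(max)=rho*g*V=1025*9.81*0.060=603.3 N
(b) Floating fraction=rho_obj/rho=817/1025=0.797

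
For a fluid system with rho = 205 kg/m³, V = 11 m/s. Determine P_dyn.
Formula: P_{dyn} = \frac{1}{2} \rho V^2
P_dyn = 0.5·205·11²/1000 = 12.4 kPa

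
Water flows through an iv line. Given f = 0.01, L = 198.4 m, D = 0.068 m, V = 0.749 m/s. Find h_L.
Formula: h_L = f \frac{L}{D} \frac{V^2}{2g}
h_L = 0.01·(198.4/0.068)·0.749²/(2·9.81) = 0.8343 m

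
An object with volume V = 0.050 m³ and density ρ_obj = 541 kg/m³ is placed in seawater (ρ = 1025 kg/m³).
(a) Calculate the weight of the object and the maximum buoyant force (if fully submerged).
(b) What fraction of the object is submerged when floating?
(a) W=rho_obj*g*V=541*9.81*0.050=265.4 N; F_B(max)=rho*g*V=1025*9.81*0.050=502.8 N
(b) Floating fraction=rho_obj/rho=541/1025=0.528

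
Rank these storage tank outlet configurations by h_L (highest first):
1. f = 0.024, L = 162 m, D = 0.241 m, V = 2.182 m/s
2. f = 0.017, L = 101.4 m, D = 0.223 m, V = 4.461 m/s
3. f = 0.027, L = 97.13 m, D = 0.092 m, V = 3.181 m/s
Case 1: h_L = 3.915 m
Case 2: h_L = 7.841 m
Case 3: h_L = 14.7 m
Ranking (highest first): 3, 2, 1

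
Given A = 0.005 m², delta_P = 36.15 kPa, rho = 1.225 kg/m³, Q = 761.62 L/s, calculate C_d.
Formula: Q = C_d A \sqrt{\frac{2 \Delta P}{\rho}}
Substituting knowns: 761.62 = C_d·0.005·√(2·(36.15·1000)/1.225)·1000
Solving for C_d: C_d = (761.62/1000)/(0.005·√(2·(36.15·1000)/1.225)) = 0.627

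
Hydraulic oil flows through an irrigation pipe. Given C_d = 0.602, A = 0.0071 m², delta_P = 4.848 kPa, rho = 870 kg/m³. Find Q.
Formula: Q = C_d A \sqrt{\frac{2 \Delta P}{\rho}}
Q = 0.602·0.0071·√(2·(4.848·1000)/870)·1000 = 14.27 L/s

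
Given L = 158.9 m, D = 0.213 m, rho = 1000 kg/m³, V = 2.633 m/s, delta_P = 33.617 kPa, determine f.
Formula: \Delta P = f \frac{L}{D} \frac{\rho V^2}{2}
Substituting knowns: 33.617 = f·(158.9/0.213)·0.5·1000·2.633²/1000
Solving for f: f = (33.617·1000)/((158.9/0.213)·0.5·1000·2.633²) = 0.013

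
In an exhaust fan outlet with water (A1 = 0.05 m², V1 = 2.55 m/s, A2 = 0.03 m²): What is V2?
Formula: V_2 = \frac{A_1 V_1}{A_2}
V2 = 0.05·2.55/0.03 = 4.25 m/s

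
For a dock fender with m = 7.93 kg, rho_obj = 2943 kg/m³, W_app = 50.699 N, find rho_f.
Formula: W_{app} = mg\left(1 - \frac{\rho_f}{\rho_{obj}}\right)
Substituting knowns: 50.699 = 7.93·9.81·(1 − rho_f/2943)
Solving for rho_f: rho_f = 2943·(1 − 50.699/(7.93·9.81)) = 1025 kg/m³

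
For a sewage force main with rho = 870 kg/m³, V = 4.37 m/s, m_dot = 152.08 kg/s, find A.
Formula: \dot{m} = \rho A V
Substituting knowns: 152.08 = 870·A·4.37
Solving for A: A = 152.08/(870·4.37) = 0.04 m²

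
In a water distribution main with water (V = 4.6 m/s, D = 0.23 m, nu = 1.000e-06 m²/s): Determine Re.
Formula: Re = \frac{V D}{\nu}
Re = 4.6·0.23/1.000e-06 = 1.058e+06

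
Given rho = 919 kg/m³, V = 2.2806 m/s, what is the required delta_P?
Formula: V = \sqrt{\frac{2 \Delta P}{\rho}}
Substituting knowns: 2.2806 = √(2·(delta_P·1000)/919)
Solving for delta_P: delta_P = 2.2806²·919/2/1000 = 2.39 kPa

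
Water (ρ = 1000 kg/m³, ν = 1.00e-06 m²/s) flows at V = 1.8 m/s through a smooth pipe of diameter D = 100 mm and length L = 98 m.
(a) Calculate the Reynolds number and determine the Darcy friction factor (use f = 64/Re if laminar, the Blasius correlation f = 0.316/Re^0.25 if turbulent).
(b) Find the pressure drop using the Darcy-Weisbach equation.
(a) Re = V·D/ν = 1.8·0.1/1.00e-06 = 180000 → turbulent (Re > 4000); f = 0.316/Re^0.25 = 0.316/180000^0.25 = 0.015342 (Blasius is strictly valid for Re ≲ 1e5; used here as the smooth-pipe estimate the problem specifies)
(b) Darcy-Weisbach: ΔP = f·(L/D)·½ρV²/1000 = 0.015342·(98/0.100)·½·1000·1.8²/1000 = 24.36 kPa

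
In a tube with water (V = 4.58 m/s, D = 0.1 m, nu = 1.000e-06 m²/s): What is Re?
Formula: Re = \frac{V D}{\nu}
Re = 4.58·0.1/1.000e-06 = 458000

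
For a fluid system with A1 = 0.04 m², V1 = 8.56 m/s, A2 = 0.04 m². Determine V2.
Formula: V_2 = \frac{A_1 V_1}{A_2}
V2 = 0.04·8.56/0.04 = 8.56 m/s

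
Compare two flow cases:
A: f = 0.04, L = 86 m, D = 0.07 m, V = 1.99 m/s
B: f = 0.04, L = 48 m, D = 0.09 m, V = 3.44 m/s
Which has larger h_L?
h_L(A) = 9.919 m, h_L(B) = 12.87 m. Answer: B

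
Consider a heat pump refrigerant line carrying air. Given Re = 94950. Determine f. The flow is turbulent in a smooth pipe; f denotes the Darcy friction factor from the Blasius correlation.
Formula: f = \frac{0.316}{Re^{0.25}}
f = 0.316/94950^0.25 = 0.018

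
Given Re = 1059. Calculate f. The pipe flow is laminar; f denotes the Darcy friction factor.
Formula: f = \frac{64}{Re}
f = 64/1059 = 0.06043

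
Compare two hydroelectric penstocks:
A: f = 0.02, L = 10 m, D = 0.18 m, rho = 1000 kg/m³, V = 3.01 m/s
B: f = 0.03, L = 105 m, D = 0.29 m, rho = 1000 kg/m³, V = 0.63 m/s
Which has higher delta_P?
delta_P(A) = 5.033 kPa, delta_P(B) = 2.156 kPa. Answer: A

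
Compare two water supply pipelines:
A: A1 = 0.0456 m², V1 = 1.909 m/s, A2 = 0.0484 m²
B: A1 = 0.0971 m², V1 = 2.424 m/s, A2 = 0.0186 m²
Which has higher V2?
V2(A) = 1.799 m/s, V2(B) = 12.65 m/s. Answer: B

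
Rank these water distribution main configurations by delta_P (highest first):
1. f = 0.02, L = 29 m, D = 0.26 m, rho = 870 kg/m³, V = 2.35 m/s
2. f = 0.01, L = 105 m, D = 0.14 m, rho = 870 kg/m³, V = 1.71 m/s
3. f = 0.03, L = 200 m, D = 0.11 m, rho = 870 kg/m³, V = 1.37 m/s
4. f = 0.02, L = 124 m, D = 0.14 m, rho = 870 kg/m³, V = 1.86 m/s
Case 1: delta_P = 5.359 kPa
Case 2: delta_P = 9.54 kPa
Case 3: delta_P = 44.53 kPa
Case 4: delta_P = 26.66 kPa
Ranking (highest first): 3, 4, 2, 1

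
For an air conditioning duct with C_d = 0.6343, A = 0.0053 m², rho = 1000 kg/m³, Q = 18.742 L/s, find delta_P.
Formula: Q = C_d A \sqrt{\frac{2 \Delta P}{\rho}}
Substituting knowns: 18.742 = 0.6343·0.0053·√(2·(delta_P·1000)/1000)·1000
Solving for delta_P: delta_P = ((18.742/1000)/(0.6343·0.0053))²·1000/2/1000 = 15.54 kPa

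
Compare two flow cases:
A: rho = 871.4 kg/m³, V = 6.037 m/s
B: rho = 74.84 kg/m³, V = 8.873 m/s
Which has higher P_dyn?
P_dyn(A) = 15.88 kPa, P_dyn(B) = 2.946 kPa. Answer: A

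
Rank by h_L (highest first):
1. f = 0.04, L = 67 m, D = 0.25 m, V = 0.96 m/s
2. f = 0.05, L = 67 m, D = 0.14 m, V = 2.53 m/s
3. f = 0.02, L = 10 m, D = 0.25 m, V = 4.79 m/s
Case 1: h_L = 0.5035 m
Case 2: h_L = 7.807 m
Case 3: h_L = 0.9355 m
Ranking (highest first): 2, 3, 1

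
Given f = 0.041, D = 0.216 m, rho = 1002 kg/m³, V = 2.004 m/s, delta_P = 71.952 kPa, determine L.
Formula: \Delta P = f \frac{L}{D} \frac{\rho V^2}{2}
Substituting knowns: 71.952 = 0.041·(L/0.216)·0.5·1002·2.004²/1000
Solving for L: L = (71.952·1000)·0.216/(0.041·0.5·1002·2.004²) = 188.4 m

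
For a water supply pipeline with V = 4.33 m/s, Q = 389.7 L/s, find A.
Formula: Q = A V
Substituting knowns: 389.7 = A·4.33·1000
Solving for A: A = (389.7/1000)/4.33 = 0.09 m²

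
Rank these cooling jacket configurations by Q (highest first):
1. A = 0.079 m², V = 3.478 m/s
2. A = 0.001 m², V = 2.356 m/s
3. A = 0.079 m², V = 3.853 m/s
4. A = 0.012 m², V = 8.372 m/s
Case 1: Q = 274.8 L/s
Case 2: Q = 2.356 L/s
Case 3: Q = 304.4 L/s
Case 4: Q = 100.5 L/s
Ranking (highest first): 3, 1, 4, 2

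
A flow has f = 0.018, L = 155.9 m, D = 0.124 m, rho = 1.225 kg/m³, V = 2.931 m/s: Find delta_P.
Formula: \Delta P = f \frac{L}{D} \frac{\rho V^2}{2}
delta_P = 0.018·(155.9/0.124)·0.5·1.225·2.931²/1000 = 0.1191 kPa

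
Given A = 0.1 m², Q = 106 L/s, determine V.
Formula: Q = A V
Substituting knowns: 106 = 0.1·V·1000
Solving for V: V = (106/1000)/0.1 = 1.06 m/s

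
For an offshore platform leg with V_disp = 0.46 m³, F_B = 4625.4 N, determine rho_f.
Formula: F_B = \rho_f g V_{disp}
Substituting knowns: 4625.4 = rho_f·9.81·0.46
Solving for rho_f: rho_f = 4625.4/(9.81·0.46) = 1025 kg/m³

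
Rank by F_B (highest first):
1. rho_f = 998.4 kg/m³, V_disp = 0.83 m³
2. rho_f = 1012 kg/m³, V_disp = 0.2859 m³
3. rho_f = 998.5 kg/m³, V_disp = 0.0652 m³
Case 1: F_B = 8129 N
Case 2: F_B = 2838 N
Case 3: F_B = 638.7 N
Ranking (highest first): 1, 2, 3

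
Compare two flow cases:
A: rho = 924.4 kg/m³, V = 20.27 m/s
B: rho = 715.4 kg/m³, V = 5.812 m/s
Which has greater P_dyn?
P_dyn(A) = 189.9 kPa, P_dyn(B) = 12.08 kPa. Answer: A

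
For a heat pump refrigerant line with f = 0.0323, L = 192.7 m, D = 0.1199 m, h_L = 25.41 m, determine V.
Formula: h_L = f \frac{L}{D} \frac{V^2}{2g}
Substituting knowns: 25.41 = 0.0323·(192.7/0.1199)·V²/(2·9.81)
Solving for V: V = √(25.41·2·9.81/(0.0323·(192.7/0.1199))) = 3.099 m/s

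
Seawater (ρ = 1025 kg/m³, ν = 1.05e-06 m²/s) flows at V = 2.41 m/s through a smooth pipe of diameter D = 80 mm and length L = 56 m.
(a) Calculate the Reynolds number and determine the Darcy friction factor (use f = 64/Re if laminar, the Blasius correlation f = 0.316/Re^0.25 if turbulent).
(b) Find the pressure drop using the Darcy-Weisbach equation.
(a) Re = V·D/ν = 2.41·0.08/1.05e-06 = 183620 → turbulent (Re > 4000); f = 0.316/Re^0.25 = 0.316/183620^0.25 = 0.015265 (Blasius is strictly valid for Re ≲ 1e5; used here as the smooth-pipe estimate the problem specifies)
(b) Darcy-Weisbach: ΔP = f·(L/D)·½ρV²/1000 = 0.015265·(56/0.080)·½·1025·2.41²/1000 = 31.81 kPa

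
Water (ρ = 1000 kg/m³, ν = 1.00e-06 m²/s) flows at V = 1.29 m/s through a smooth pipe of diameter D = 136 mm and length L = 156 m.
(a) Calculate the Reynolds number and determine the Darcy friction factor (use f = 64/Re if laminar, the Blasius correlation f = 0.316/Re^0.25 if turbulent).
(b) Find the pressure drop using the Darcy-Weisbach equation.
(a) Re = V·D/ν = 1.29·0.136/1.00e-06 = 175440 → turbulent (Re > 4000); f = 0.316/Re^0.25 = 0.316/175440^0.25 = 0.01544 (Blasius is strictly valid for Re ≲ 1e5; used here as the smooth-pipe estimate the problem specifies)
(b) Darcy-Weisbach: ΔP = f·(L/D)·½ρV²/1000 = 0.01544·(156/0.136)·½·1000·1.29²/1000 = 14.74 kPa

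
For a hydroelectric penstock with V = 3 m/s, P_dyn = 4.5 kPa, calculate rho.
Formula: P_{dyn} = \frac{1}{2} \rho V^2
Substituting knowns: 4.5 = 0.5·rho·3²/1000
Solving for rho: rho = 2·(4.5·1000)/3² = 1000 kg/m³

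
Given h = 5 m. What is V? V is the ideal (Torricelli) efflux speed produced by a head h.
Formula: V = \sqrt{2 g h}
V = √(2·9.81·5) = 9.905 m/s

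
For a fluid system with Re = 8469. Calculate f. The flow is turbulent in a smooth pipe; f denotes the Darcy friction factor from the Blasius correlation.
Formula: f = \frac{0.316}{Re^{0.25}}
f = 0.316/8469^0.25 = 0.03294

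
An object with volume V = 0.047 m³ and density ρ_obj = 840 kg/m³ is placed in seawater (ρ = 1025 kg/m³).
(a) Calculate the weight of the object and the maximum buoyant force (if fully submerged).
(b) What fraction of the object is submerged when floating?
(a) W=rho_obj*g*V=840*9.81*0.047=387.3 N; F_B(max)=rho*g*V=1025*9.81*0.047=472.6 N
(b) Floating fraction=rho_obj/rho=840/1025=0.820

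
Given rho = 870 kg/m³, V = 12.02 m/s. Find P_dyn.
Formula: P_{dyn} = \frac{1}{2} \rho V^2
P_dyn = 0.5·870·12.02²/1000 = 62.85 kPa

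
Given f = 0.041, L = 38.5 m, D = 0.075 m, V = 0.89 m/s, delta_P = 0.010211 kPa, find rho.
Formula: \Delta P = f \frac{L}{D} \frac{\rho V^2}{2}
Substituting knowns: 0.010211 = 0.041·(38.5/0.075)·0.5·rho·0.89²/1000
Solving for rho: rho = (0.010211·1000)/(0.041·(38.5/0.075)·0.5·0.89²) = 1.225 kg/m³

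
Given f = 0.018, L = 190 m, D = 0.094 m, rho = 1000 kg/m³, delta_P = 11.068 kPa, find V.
Formula: \Delta P = f \frac{L}{D} \frac{\rho V^2}{2}
Substituting knowns: 11.068 = 0.018·(190/0.094)·0.5·1000·V²/1000
Solving for V: V = √((11.068·1000)/(0.018·(190/0.094)·0.5·1000)) = 0.78 m/s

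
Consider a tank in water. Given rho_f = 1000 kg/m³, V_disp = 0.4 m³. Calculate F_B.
Formula: F_B = \rho_f g V_{disp}
F_B = 1000·9.81·0.4 = 3924 N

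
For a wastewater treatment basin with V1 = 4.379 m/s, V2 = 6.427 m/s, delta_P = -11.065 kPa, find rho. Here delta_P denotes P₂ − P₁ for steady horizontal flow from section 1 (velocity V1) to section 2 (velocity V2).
Formula: \Delta P = \frac{1}{2} \rho (V_1^2 - V_2^2)
Substituting knowns: -11.065 = 0.5·rho·(4.379² − 6.427²)/1000
Solving for rho: rho = 2·(-11.065·1000)/(4.379² − 6.427²) = 1000 kg/m³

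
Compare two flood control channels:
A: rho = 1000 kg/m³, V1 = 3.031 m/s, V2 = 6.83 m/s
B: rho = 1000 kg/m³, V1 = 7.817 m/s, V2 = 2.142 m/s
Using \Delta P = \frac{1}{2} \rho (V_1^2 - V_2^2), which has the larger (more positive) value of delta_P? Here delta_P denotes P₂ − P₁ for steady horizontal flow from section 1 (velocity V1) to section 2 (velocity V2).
delta_P(A) = -18.73 kPa, delta_P(B) = 28.26 kPa. Answer: B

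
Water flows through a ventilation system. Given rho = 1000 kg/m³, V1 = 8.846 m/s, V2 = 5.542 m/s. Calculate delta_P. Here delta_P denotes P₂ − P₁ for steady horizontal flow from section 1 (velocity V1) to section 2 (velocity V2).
Formula: \Delta P = \frac{1}{2} \rho (V_1^2 - V_2^2)
delta_P = 0.5·1000·(8.846² − 5.542²)/1000 = 23.77 kPa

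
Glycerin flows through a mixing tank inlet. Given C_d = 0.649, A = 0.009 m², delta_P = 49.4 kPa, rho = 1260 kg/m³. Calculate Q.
Formula: Q = C_d A \sqrt{\frac{2 \Delta P}{\rho}}
Q = 0.649·0.009·√(2·(49.4·1000)/1260)·1000 = 51.72 L/s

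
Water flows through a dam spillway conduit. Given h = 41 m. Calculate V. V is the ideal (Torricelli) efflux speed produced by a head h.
Formula: V = \sqrt{2 g h}
V = √(2·9.81·41) = 28.36 m/s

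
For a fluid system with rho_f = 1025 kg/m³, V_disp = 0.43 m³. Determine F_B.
Formula: F_B = \rho_f g V_{disp}
F_B = 1025·9.81·0.43 = 4324 N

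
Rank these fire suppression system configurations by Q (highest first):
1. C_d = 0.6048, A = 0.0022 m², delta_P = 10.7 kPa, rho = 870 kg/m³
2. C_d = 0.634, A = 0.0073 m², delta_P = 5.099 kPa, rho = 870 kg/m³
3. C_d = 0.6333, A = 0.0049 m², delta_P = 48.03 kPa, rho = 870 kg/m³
Case 1: Q = 6.599 L/s
Case 2: Q = 15.85 L/s
Case 3: Q = 32.61 L/s
Ranking (highest first): 3, 2, 1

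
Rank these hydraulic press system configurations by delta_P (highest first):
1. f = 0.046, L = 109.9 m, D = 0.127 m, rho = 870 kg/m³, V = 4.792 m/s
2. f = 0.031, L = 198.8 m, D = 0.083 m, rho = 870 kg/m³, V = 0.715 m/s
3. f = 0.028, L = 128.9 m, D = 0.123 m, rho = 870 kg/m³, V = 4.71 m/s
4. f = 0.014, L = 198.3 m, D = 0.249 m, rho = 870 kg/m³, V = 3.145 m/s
Case 1: delta_P = 397.6 kPa
Case 2: delta_P = 16.51 kPa
Case 3: delta_P = 283.2 kPa
Case 4: delta_P = 47.97 kPa
Ranking (highest first): 1, 3, 4, 2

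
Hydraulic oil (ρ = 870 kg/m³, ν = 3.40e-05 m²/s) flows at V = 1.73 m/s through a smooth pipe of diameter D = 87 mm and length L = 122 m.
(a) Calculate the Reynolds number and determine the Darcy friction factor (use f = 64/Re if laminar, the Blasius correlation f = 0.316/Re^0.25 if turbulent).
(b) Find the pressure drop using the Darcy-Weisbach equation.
(a) Re = V·D/ν = 1.73·0.087/3.40e-05 = 4426.8 → turbulent (Re > 4000); f = 0.316/Re^0.25 = 0.316/4426.8^0.25 = 0.03874
(b) Darcy-Weisbach: ΔP = f·(L/D)·½ρV²/1000 = 0.03874·(122/0.087)·½·870·1.73²/1000 = 70.73 kPa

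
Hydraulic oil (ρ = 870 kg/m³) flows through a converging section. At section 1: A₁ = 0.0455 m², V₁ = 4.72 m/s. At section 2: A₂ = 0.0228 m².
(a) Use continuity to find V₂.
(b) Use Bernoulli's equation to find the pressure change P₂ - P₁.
(a) Continuity: A₁V₁=A₂V₂ -> V₂=A₁V₁/A₂=0.0455*4.72/0.0228=9.42 m/s
(b) Bernoulli: P₂-P₁=0.5*rho*(V₁^2-V₂^2)/1000=0.5*870*(4.72^2-9.42^2)/1000=-28.91 kPa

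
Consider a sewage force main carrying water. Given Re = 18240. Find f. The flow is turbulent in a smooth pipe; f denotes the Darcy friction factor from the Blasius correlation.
Formula: f = \frac{0.316}{Re^{0.25}}
f = 0.316/18240^0.25 = 0.02719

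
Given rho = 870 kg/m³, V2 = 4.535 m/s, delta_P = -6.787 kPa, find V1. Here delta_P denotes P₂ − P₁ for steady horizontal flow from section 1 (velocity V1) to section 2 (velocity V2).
Formula: \Delta P = \frac{1}{2} \rho (V_1^2 - V_2^2)
Substituting knowns: -6.787 = 0.5·870·(V1² − 4.535²)/1000
Solving for V1: V1 = √(4.535² + 2·(-6.787·1000)/870) = 2.228 m/s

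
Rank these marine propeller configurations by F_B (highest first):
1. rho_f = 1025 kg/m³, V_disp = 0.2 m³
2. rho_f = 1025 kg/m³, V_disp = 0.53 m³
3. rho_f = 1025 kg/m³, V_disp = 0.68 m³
Case 1: F_B = 2011 N
Case 2: F_B = 5329 N
Case 3: F_B = 6838 N
Ranking (highest first): 3, 2, 1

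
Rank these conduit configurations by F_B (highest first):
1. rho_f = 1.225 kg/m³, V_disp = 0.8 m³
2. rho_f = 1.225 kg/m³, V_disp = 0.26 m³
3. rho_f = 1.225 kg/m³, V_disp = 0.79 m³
Case 1: F_B = 9.614 N
Case 2: F_B = 3.124 N
Case 3: F_B = 9.494 N
Ranking (highest first): 1, 3, 2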